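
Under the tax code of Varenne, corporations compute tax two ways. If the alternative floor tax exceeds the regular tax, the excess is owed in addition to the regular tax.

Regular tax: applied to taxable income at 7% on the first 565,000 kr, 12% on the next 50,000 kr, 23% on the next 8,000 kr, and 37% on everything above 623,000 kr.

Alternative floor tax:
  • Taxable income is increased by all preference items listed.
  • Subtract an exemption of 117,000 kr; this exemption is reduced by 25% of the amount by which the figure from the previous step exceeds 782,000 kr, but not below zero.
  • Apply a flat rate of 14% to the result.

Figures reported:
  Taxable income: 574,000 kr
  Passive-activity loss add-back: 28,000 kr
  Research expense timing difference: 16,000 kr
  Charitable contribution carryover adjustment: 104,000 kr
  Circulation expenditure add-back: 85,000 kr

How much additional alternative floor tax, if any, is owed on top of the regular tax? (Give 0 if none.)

Regular tax:
  565,000 kr × 7% = 39,550 kr
  9,000 kr × 12% = 1,080 kr
  → 40,630 kr

Alternative floor tax:
  Adjusted income: 574,000 kr + 28,000 kr + 16,000 kr + 104,000 kr + 85,000 kr = 807,000 kr
  Exemption: 117,000 kr − 25% × (807,000 kr − 782,000 kr) = 117,000 kr − 6,250 kr = 110,750 kr
  Base: 807,000 kr − 110,750 kr = 696,250 kr
  696,250 kr × 14% = 97,475 kr

Excess of alternative floor tax over regular tax: 97,475 kr − 40,630 kr = 56,845 kr.

56,845 kr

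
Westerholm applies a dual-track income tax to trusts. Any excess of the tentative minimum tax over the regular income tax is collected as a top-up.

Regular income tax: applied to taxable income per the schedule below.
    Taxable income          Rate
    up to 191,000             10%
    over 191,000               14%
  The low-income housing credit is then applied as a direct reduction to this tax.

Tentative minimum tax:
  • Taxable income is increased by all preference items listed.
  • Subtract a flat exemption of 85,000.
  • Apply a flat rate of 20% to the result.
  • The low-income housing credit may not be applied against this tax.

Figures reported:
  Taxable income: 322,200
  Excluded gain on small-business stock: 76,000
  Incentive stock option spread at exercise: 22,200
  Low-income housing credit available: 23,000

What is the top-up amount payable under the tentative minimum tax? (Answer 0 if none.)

52,612

Tentative minimum tax:
  Adjusted income: 322,200 + 76,000 + 22,200 = 420,400
  Less exemption 85,000 → base 335,400
  335,400 × 20% = 67,080

Regular income tax:
  191,000 × 10% = 19,100
  131,200 × 14% = 18,368
  → 37,468
  Less low-income housing credit 23,000 → 14,468

Excess of tentative minimum tax over regular income tax: 67,080 − 14,468 = 52,612.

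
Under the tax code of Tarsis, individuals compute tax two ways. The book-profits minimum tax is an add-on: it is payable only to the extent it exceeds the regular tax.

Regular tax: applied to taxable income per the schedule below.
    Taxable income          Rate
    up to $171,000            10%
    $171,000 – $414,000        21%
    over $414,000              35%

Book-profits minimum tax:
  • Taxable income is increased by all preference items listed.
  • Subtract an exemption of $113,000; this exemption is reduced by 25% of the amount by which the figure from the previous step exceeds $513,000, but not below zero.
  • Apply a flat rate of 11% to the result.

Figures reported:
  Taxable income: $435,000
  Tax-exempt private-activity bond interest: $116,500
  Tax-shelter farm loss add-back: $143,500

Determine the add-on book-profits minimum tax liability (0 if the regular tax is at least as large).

$0

Book-profits minimum tax:
  Adjusted income: $435,000 + $116,500 + $143,500 = $695,000
  Exemption: $113,000 − 25% × ($695,000 − $513,000) = $113,000 − $45,500 = $67,500
  Base: $695,000 − $67,500 = $627,500
  $627,500 × 11% = $69,025

Regular tax:
  $171,000 × 10% = $17,100
  $243,000 × 21% = $51,030
  $21,000 × 35% = $7,350
  → $75,480

$69,025 ≤ $75,480, so no add-on is due.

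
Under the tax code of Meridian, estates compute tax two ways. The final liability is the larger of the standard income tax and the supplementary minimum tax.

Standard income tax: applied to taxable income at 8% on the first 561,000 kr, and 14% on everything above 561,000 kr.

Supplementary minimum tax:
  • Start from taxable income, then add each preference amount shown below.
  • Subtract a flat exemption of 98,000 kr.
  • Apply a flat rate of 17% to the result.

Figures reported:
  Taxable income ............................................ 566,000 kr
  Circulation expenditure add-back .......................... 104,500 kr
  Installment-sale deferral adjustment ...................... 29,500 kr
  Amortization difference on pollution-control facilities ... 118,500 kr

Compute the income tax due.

122,485 kr

Supplementary minimum tax:
  Adjusted income: 566,000 kr + 104,500 kr + 29,500 kr + 118,500 kr = 818,500 kr
  Less exemption 98,000 kr → base 720,500 kr
  720,500 kr × 17% = 122,485 kr

Standard income tax:
  561,000 kr × 8% = 44,880 kr
  5,000 kr × 14% = 700 kr
  → 45,580 kr

122,485 kr > 45,580 kr, so the supplementary minimum tax is the binding amount.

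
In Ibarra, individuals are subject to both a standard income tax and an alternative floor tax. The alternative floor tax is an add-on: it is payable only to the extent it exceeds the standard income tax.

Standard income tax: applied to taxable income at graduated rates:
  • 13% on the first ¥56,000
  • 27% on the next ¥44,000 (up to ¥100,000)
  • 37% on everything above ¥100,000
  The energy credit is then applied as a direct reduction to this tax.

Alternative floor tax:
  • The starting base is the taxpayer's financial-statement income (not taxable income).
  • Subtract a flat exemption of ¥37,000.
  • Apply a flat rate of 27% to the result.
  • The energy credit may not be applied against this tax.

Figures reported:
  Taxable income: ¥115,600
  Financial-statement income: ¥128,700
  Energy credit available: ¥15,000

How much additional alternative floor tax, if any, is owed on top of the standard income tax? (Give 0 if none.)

Alternative floor tax:
  Base (financial-statement income): ¥128,700
  Less exemption ¥37,000 → base ¥91,700
  ¥91,700 × 27% = ¥24,759

Standard income tax:
  ¥56,000 × 13% = ¥7,280
  ¥44,000 × 27% = ¥11,880
  ¥15,600 × 37% = ¥5,772
  → ¥24,932
  Less energy credit ¥15,000 → ¥9,932

Excess of alternative floor tax over standard income tax: ¥24,759 − ¥9,932 = ¥14,827.

¥14,827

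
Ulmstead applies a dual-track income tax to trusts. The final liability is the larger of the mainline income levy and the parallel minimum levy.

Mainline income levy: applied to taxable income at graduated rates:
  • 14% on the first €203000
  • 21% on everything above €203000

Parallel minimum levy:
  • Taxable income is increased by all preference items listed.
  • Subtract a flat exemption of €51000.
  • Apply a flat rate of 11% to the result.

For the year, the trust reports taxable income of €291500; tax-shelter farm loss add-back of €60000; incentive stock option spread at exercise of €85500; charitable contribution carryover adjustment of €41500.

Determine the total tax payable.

€47025

Parallel minimum levy:
  Adjusted income: €291500 + €60000 + €85500 + €41500 = €478500
  Less exemption €51000 → base €427500
  €427500 × 11% = €47025

Mainline income levy:
  €203000 × 14% = €28420
  €88500 × 21% = €18585
  → €47005

€47025 > €47005, so the parallel minimum levy is the binding amount.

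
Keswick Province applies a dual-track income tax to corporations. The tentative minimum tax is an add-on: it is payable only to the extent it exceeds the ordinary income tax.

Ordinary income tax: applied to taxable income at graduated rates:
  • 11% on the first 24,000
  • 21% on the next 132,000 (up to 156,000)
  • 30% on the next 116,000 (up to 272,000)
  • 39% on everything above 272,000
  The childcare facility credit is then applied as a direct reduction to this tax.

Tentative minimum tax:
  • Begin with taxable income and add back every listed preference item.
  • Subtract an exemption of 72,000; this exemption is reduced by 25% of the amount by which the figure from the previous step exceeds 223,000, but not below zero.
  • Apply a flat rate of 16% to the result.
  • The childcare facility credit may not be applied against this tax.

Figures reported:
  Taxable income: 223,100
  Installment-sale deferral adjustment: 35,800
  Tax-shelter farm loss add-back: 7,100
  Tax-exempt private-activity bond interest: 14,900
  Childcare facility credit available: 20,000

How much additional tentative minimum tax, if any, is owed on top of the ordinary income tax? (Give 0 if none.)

Tentative minimum tax:
  Adjusted income: 223,100 + 35,800 + 7,100 + 14,900 = 280,900
  Exemption: 72,000 − 25% × (280,900 − 223,000) = 72,000 − 14,475 = 57,525
  Base: 280,900 − 57,525 = 223,375
  223,375 × 16% = 35,740

Ordinary income tax:
  24,000 × 11% = 2,640
  132,000 × 21% = 27,720
  67,100 × 30% = 20,130
  → 50,490
  Less childcare facility credit 20,000 → 30,490

Excess of tentative minimum tax over ordinary income tax: 35,740 − 30,490 = 5,250.

5,250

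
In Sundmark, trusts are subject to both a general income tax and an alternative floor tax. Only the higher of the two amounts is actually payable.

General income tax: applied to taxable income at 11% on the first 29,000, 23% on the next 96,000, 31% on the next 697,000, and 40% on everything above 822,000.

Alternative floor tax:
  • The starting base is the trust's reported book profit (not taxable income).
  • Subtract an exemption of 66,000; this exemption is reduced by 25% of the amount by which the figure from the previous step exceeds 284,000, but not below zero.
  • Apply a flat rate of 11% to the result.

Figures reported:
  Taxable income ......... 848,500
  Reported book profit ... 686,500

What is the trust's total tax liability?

251,940

Alternative floor tax:
  Base (reported book profit): 686,500
  Exemption: 25% × (686,500 − 284,000) = 100,625 ≥ 66,000, so the exemption is fully phased out
  Base: 686,500 − 0 = 686,500
  686,500 × 11% = 75,515

General income tax:
  29,000 × 11% = 3,190
  96,000 × 23% = 22,080
  697,000 × 31% = 216,070
  26,500 × 40% = 10,600
  → 251,940

251,940 > 75,515, so the general income tax governs.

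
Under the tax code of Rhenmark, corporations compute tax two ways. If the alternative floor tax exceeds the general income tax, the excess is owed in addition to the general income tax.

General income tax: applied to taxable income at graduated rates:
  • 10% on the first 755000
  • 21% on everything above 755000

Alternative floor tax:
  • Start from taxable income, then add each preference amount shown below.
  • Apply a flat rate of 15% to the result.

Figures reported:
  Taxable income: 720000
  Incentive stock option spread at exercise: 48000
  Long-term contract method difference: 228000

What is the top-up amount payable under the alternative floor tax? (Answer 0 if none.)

General income tax:
  720000 × 10% = 72000

Alternative floor tax:
  Adjusted income: 720000 + 48000 + 228000 = 996000
  996000 × 15% = 149400

Excess of alternative floor tax over general income tax: 149400 − 72000 = 77400.

77400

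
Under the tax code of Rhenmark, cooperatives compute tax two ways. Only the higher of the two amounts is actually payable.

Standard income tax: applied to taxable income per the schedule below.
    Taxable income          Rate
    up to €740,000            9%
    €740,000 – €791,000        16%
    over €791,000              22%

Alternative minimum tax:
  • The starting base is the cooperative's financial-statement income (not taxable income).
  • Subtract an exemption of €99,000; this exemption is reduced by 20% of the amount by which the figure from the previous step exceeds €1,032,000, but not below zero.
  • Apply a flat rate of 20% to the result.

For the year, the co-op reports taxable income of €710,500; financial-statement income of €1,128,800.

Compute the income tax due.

Alternative minimum tax:
  Base (financial-statement income): €1,128,800
  Exemption: €99,000 − 20% × (€1,128,800 − €1,032,000) = €99,000 − €19,360 = €79,640
  Base: €1,128,800 − €79,640 = €1,049,160
  €1,049,160 × 20% = €209,832

Standard income tax:
  €710,500 × 9% = €63,945

€209,832 > €63,945, so the alternative minimum tax is the binding amount.

€209,832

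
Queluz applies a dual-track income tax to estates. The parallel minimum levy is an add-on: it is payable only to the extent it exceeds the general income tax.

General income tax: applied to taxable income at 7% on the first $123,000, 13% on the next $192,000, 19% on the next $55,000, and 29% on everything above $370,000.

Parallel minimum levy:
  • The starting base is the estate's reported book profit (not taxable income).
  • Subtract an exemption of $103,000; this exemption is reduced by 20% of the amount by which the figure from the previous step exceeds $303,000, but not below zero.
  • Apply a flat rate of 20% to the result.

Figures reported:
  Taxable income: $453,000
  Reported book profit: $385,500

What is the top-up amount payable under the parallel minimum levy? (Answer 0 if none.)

General income tax:
  $123,000 × 7% = $8,610
  $192,000 × 13% = $24,960
  $55,000 × 19% = $10,450
  $83,000 × 29% = $24,070
  → $68,090

Parallel minimum levy:
  Base (reported book profit): $385,500
  Exemption: $103,000 − 20% × ($385,500 − $303,000) = $103,000 − $16,500 = $86,500
  Base: $385,500 − $86,500 = $299,000
  $299,000 × 20% = $59,800

$59,800 ≤ $68,090, so no add-on is due.

$0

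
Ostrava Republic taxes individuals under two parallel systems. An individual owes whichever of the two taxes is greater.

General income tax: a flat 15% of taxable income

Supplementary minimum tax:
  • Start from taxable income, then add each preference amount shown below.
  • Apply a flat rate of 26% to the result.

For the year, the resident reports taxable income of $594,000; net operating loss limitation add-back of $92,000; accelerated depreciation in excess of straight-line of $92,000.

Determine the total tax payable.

$202,280

General income tax:
  $594,000 × 15% = $89,100

Supplementary minimum tax:
  Adjusted income: $594,000 + $92,000 + $92,000 = $778,000
  $778,000 × 26% = $202,280

$202,280 > $89,100, so the supplementary minimum tax is the binding amount.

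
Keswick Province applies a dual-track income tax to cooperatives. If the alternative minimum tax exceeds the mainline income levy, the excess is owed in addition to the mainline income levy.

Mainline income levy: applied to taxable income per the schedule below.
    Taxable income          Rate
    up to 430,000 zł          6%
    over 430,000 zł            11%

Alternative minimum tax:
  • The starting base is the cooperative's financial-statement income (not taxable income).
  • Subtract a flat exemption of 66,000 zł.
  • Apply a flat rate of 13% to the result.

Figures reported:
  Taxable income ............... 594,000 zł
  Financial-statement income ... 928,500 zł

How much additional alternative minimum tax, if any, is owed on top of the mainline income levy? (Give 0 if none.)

68,285 zł

Alternative minimum tax:
  Base (financial-statement income): 928,500 zł
  Less exemption 66,000 zł → base 862,500 zł
  862,500 zł × 13% = 112,125 zł

Mainline income levy:
  430,000 zł × 6% = 25,800 zł
  164,000 zł × 11% = 18,040 zł
  → 43,840 zł

Excess of alternative minimum tax over mainline income levy: 112,125 zł − 43,840 zł = 68,285 zł.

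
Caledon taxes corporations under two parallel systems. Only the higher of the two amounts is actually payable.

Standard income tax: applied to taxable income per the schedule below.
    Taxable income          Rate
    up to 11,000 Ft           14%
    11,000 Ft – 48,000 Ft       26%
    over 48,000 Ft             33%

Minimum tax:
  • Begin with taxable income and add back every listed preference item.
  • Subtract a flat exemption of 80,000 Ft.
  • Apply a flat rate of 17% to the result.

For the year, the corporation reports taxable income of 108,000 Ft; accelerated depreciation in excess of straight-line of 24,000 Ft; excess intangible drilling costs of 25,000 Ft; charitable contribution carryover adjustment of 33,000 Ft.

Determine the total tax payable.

Minimum tax:
  Adjusted income: 108,000 Ft + 24,000 Ft + 25,000 Ft + 33,000 Ft = 190,000 Ft
  Less exemption 80,000 Ft → base 110,000 Ft
  110,000 Ft × 17% = 18,700 Ft

Standard income tax:
  11,000 Ft × 14% = 1,540 Ft
  37,000 Ft × 26% = 9,620 Ft
  60,000 Ft × 33% = 19,800 Ft
  → 30,960 Ft

30,960 Ft > 18,700 Ft, so the standard income tax governs.

30,960 Ft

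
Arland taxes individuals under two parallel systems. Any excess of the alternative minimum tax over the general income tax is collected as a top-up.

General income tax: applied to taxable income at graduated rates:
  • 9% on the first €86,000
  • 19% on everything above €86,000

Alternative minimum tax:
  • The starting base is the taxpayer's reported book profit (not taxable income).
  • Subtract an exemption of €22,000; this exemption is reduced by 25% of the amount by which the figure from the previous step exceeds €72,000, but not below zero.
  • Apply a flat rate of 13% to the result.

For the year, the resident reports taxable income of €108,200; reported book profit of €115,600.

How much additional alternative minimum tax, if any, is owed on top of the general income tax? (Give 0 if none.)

General income tax:
  €86,000 × 9% = €7,740
  €22,200 × 19% = €4,218
  → €11,958

Alternative minimum tax:
  Base (reported book profit): €115,600
  Exemption: €22,000 − 25% × (€115,600 − €72,000) = €22,000 − €10,900 = €11,100
  Base: €115,600 − €11,100 = €104,500
  €104,500 × 13% = €13,585

Excess of alternative minimum tax over general income tax: €13,585 − €11,958 = €1,627.

€1,627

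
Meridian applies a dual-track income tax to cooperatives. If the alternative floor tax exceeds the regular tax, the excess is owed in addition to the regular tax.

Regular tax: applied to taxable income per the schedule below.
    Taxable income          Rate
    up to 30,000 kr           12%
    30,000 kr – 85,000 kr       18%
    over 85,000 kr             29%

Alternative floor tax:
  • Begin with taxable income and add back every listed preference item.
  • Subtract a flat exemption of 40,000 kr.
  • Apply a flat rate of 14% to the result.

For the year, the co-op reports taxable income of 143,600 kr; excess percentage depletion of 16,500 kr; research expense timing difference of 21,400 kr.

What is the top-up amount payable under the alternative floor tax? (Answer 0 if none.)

Regular tax:
  30,000 kr × 12% = 3,600 kr
  55,000 kr × 18% = 9,900 kr
  58,600 kr × 29% = 16,994 kr
  → 30,494 kr

Alternative floor tax:
  Adjusted income: 143,600 kr + 16,500 kr + 21,400 kr = 181,500 kr
  Less exemption 40,000 kr → base 141,500 kr
  141,500 kr × 14% = 19,810 kr

19,810 kr ≤ 30,494 kr, so no add-on is due.

0 kr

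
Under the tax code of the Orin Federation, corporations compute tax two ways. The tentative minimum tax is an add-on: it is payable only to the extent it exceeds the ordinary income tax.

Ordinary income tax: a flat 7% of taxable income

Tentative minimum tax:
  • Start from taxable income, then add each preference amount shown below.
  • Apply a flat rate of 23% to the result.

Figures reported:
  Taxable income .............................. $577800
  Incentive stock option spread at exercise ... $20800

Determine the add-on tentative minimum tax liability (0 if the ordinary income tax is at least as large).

$97232

Ordinary income tax:
  $577800 × 7% = $40446

Tentative minimum tax:
  Adjusted income: $577800 + $20800 = $598600
  $598600 × 23% = $137678

Excess of tentative minimum tax over ordinary income tax: $137678 − $40446 = $97232.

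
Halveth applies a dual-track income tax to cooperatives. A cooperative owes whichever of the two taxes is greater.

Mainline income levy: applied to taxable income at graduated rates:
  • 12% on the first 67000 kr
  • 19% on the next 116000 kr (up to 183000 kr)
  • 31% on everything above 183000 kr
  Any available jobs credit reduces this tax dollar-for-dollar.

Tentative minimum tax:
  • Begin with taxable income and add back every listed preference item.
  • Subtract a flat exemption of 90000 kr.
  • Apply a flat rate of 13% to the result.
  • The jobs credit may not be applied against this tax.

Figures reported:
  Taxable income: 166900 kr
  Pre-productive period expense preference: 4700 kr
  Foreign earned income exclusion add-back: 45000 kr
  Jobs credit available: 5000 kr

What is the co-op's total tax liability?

Mainline income levy:
  67000 kr × 12% = 8040 kr
  99900 kr × 19% = 18981 kr
  → 27021 kr
  Less jobs credit 5000 kr → 22021 kr

Tentative minimum tax:
  Adjusted income: 166900 kr + 4700 kr + 45000 kr = 216600 kr
  Less exemption 90000 kr → base 126600 kr
  126600 kr × 13% = 16458 kr

22021 kr > 16458 kr, so the mainline income levy governs.

22021 kr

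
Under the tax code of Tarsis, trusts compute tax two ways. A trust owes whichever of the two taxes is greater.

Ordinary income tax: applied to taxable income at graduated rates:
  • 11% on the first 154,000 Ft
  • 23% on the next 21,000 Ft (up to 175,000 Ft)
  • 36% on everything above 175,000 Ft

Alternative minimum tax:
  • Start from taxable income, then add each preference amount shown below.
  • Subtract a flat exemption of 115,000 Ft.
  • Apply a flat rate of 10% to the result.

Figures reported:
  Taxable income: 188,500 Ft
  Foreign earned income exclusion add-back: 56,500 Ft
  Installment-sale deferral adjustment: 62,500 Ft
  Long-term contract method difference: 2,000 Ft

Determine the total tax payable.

26,630 Ft

Alternative minimum tax:
  Adjusted income: 188,500 Ft + 56,500 Ft + 62,500 Ft + 2,000 Ft = 309,500 Ft
  Less exemption 115,000 Ft → base 194,500 Ft
  194,500 Ft × 10% = 19,450 Ft

Ordinary income tax:
  154,000 Ft × 11% = 16,940 Ft
  21,000 Ft × 23% = 4,830 Ft
  13,500 Ft × 36% = 4,860 Ft
  → 26,630 Ft

26,630 Ft > 19,450 Ft, so the ordinary income tax governs.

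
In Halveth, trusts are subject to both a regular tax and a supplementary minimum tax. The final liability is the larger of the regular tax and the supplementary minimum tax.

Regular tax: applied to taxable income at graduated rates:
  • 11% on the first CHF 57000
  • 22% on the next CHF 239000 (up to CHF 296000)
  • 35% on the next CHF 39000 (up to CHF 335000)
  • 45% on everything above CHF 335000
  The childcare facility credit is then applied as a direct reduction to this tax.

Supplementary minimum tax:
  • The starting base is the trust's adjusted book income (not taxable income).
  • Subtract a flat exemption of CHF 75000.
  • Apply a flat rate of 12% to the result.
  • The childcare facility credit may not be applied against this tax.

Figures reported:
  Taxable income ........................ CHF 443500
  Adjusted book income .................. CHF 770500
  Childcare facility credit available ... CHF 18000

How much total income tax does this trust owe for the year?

Regular tax:
  CHF 57000 × 11% = CHF 6270
  CHF 239000 × 22% = CHF 52580
  CHF 39000 × 35% = CHF 13650
  CHF 108500 × 45% = CHF 48825
  → CHF 121325
  Less childcare facility credit CHF 18000 → CHF 103325

Supplementary minimum tax:
  Base (adjusted book income): CHF 770500
  Less exemption CHF 75000 → base CHF 695500
  CHF 695500 × 12% = CHF 83460

CHF 103325 > CHF 83460, so the regular tax governs.

CHF 103325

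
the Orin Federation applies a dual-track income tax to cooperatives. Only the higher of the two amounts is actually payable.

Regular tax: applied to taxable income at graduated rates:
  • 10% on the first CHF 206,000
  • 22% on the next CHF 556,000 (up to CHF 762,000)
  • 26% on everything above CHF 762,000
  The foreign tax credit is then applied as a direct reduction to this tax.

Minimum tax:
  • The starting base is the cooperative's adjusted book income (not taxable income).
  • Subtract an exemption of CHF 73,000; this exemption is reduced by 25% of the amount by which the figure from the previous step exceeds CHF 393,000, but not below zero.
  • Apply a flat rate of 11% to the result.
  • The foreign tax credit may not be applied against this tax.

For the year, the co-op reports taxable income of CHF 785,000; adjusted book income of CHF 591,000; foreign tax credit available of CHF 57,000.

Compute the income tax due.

CHF 91,900

Minimum tax:
  Base (adjusted book income): CHF 591,000
  Exemption: CHF 73,000 − 25% × (CHF 591,000 − CHF 393,000) = CHF 73,000 − CHF 49,500 = CHF 23,500
  Base: CHF 591,000 − CHF 23,500 = CHF 567,500
  CHF 567,500 × 11% = CHF 62,425

Regular tax:
  CHF 206,000 × 10% = CHF 20,600
  CHF 556,000 × 22% = CHF 122,320
  CHF 23,000 × 26% = CHF 5,980
  → CHF 148,900
  Less foreign tax credit CHF 57,000 → CHF 91,900

CHF 91,900 > CHF 62,425, so the regular tax governs.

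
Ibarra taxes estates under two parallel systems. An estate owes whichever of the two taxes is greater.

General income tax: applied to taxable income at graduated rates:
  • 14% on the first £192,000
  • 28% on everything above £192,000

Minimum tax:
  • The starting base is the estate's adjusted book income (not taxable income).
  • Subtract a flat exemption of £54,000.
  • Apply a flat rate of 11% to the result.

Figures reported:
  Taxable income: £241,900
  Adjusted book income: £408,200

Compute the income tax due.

General income tax:
  £192,000 × 14% = £26,880
  £49,900 × 28% = £13,972
  → £40,852

Minimum tax:
  Base (adjusted book income): £408,200
  Less exemption £54,000 → base £354,200
  £354,200 × 11% = £38,962

£40,852 > £38,962, so the general income tax governs.

£40,852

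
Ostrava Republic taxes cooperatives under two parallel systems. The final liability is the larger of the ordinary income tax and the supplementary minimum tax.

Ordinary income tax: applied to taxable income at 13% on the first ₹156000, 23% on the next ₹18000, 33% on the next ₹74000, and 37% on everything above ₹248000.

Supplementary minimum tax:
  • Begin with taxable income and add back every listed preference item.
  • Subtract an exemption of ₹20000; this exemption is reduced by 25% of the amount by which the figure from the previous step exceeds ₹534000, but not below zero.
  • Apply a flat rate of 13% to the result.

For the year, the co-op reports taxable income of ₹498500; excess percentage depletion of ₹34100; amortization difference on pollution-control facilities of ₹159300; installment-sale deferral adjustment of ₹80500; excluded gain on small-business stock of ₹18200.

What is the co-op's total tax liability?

₹141525

Supplementary minimum tax:
  Adjusted income: ₹498500 + ₹34100 + ₹159300 + ₹80500 + ₹18200 = ₹790600
  Exemption: 25% × (₹790600 − ₹534000) = ₹64150 ≥ ₹20000, so the exemption is fully phased out
  Base: ₹790600 − ₹0 = ₹790600
  ₹790600 × 13% = ₹102778

Ordinary income tax:
  ₹156000 × 13% = ₹20280
  ₹18000 × 23% = ₹4140
  ₹74000 × 33% = ₹24420
  ₹250500 × 37% = ₹92685
  → ₹141525

₹141525 > ₹102778, so the ordinary income tax governs.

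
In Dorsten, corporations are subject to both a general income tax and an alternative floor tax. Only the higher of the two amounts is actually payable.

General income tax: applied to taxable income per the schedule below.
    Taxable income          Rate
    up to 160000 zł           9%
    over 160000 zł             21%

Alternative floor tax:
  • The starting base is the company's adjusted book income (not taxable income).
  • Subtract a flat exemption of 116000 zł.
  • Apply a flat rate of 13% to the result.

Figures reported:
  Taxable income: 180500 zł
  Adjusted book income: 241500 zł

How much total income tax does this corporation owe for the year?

Alternative floor tax:
  Base (adjusted book income): 241500 zł
  Less exemption 116000 zł → base 125500 zł
  125500 zł × 13% = 16315 zł

General income tax:
  160000 zł × 9% = 14400 zł
  20500 zł × 21% = 4305 zł
  → 18705 zł

18705 zł > 16315 zł, so the general income tax governs.

18705 zł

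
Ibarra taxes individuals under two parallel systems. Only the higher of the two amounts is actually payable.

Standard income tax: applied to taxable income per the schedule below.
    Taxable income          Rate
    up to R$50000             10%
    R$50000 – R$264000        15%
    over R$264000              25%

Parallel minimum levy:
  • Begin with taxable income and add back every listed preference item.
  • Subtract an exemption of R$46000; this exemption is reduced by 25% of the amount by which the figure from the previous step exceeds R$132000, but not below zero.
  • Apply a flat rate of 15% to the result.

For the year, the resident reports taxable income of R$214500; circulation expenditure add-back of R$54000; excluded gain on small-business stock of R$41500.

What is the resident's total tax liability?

R$46275

Parallel minimum levy:
  Adjusted income: R$214500 + R$54000 + R$41500 = R$310000
  Exemption: R$46000 − 25% × (R$310000 − R$132000) = R$46000 − R$44500 = R$1500
  Base: R$310000 − R$1500 = R$308500
  R$308500 × 15% = R$46275

Standard income tax:
  R$50000 × 10% = R$5000
  R$164500 × 15% = R$24675
  → R$29675

R$46275 > R$29675, so the parallel minimum levy is the binding amount.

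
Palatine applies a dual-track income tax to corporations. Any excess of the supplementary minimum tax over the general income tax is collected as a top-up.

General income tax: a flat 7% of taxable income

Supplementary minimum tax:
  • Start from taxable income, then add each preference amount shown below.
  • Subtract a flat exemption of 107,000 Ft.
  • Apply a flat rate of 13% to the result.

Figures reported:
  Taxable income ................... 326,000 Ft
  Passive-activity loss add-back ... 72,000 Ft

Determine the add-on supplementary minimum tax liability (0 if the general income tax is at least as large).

General income tax:
  326,000 Ft × 7% = 22,820 Ft

Supplementary minimum tax:
  Adjusted income: 326,000 Ft + 72,000 Ft = 398,000 Ft
  Less exemption 107,000 Ft → base 291,000 Ft
  291,000 Ft × 13% = 37,830 Ft

Excess of supplementary minimum tax over general income tax: 37,830 Ft − 22,820 Ft = 15,010 Ft.

15,010 Ft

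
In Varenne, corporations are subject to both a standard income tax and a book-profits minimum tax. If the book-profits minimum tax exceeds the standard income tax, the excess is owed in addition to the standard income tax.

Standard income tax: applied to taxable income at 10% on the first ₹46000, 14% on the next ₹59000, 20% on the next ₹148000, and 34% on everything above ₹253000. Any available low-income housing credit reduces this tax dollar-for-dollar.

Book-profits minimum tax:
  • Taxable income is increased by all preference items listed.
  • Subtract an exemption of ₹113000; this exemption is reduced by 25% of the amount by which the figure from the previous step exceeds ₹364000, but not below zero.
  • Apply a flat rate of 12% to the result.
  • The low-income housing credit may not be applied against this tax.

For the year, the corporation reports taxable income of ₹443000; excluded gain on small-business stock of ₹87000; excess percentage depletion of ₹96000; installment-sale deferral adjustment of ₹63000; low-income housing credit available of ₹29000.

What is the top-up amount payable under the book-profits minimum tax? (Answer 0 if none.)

Standard income tax:
  ₹46000 × 10% = ₹4600
  ₹59000 × 14% = ₹8260
  ₹148000 × 20% = ₹29600
  ₹190000 × 34% = ₹64600
  → ₹107060
  Less low-income housing credit ₹29000 → ₹78060

Book-profits minimum tax:
  Adjusted income: ₹443000 + ₹87000 + ₹96000 + ₹63000 = ₹689000
  Exemption: ₹113000 − 25% × (₹689000 − ₹364000) = ₹113000 − ₹81250 = ₹31750
  Base: ₹689000 − ₹31750 = ₹657250
  ₹657250 × 12% = ₹78870

Excess of book-profits minimum tax over standard income tax: ₹78870 − ₹78060 = ₹810.

₹810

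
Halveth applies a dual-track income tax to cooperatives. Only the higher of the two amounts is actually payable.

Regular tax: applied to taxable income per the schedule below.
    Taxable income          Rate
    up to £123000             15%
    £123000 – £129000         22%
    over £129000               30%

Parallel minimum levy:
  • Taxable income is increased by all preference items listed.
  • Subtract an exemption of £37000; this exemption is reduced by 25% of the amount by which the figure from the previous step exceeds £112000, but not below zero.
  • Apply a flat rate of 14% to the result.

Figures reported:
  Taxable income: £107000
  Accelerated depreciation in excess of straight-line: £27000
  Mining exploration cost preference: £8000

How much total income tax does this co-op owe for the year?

£16050

Regular tax:
  £107000 × 15% = £16050

Parallel minimum levy:
  Adjusted income: £107000 + £27000 + £8000 = £142000
  Exemption: £37000 − 25% × (£142000 − £112000) = £37000 − £7500 = £29500
  Base: £142000 − £29500 = £112500
  £112500 × 14% = £15750

£16050 > £15750, so the regular tax governs.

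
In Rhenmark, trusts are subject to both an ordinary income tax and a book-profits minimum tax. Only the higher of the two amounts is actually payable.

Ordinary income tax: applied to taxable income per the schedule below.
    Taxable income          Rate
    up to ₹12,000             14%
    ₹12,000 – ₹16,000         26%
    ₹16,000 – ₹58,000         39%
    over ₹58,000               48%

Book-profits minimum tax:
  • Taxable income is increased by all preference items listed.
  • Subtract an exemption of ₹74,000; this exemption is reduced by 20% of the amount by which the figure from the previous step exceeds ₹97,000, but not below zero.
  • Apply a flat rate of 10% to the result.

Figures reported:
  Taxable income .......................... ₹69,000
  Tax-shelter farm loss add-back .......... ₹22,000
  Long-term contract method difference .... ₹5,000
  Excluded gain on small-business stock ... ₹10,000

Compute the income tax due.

Ordinary income tax:
  ₹12,000 × 14% = ₹1,680
  ₹4,000 × 26% = ₹1,040
  ₹42,000 × 39% = ₹16,380
  ₹11,000 × 48% = ₹5,280
  → ₹24,380

Book-profits minimum tax:
  Adjusted income: ₹69,000 + ₹22,000 + ₹5,000 + ₹10,000 = ₹106,000
  Exemption: ₹74,000 − 20% × (₹106,000 − ₹97,000) = ₹74,000 − ₹1,800 = ₹72,200
  Base: ₹106,000 − ₹72,200 = ₹33,800
  ₹33,800 × 10% = ₹3,380

₹24,380 > ₹3,380, so the ordinary income tax governs.

₹24,380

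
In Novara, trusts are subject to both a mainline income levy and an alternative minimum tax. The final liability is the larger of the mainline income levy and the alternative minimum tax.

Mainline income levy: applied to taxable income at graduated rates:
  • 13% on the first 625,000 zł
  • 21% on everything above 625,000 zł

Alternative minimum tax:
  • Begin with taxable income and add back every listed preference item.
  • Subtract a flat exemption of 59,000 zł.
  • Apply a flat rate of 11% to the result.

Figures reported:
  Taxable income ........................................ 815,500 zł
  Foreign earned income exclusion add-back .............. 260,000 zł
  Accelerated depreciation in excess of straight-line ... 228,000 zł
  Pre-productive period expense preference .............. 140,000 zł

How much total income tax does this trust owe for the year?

152,295 zł

Mainline income levy:
  625,000 zł × 13% = 81,250 zł
  190,500 zł × 21% = 40,005 zł
  → 121,255 zł

Alternative minimum tax:
  Adjusted income: 815,500 zł + 260,000 zł + 228,000 zł + 140,000 zł = 1,443,500 zł
  Less exemption 59,000 zł → base 1,384,500 zł
  1,384,500 zł × 11% = 152,295 zł

152,295 zł > 121,255 zł, so the alternative minimum tax is the binding amount.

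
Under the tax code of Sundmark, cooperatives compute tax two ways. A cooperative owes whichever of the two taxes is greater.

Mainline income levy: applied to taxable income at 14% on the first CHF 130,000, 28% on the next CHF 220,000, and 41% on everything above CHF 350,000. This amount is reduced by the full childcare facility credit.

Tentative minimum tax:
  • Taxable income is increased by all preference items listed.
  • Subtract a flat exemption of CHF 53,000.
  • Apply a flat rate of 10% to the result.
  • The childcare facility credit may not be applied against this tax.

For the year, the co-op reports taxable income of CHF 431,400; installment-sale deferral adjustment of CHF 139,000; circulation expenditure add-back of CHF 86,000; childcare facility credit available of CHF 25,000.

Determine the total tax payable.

CHF 88,174

Tentative minimum tax:
  Adjusted income: CHF 431,400 + CHF 139,000 + CHF 86,000 = CHF 656,400
  Less exemption CHF 53,000 → base CHF 603,400
  CHF 603,400 × 10% = CHF 60,340

Mainline income levy:
  CHF 130,000 × 14% = CHF 18,200
  CHF 220,000 × 28% = CHF 61,600
  CHF 81,400 × 41% = CHF 33,374
  → CHF 113,174
  Less childcare facility credit CHF 25,000 → CHF 88,174

CHF 88,174 > CHF 60,340, so the mainline income levy governs.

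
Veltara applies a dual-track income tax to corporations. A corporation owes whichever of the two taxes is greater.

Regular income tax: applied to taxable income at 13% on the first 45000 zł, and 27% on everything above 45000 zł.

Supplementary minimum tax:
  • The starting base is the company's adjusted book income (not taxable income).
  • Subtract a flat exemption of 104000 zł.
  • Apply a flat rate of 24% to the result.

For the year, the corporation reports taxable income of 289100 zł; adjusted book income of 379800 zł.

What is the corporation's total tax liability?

71757 zł

Supplementary minimum tax:
  Base (adjusted book income): 379800 zł
  Less exemption 104000 zł → base 275800 zł
  275800 zł × 24% = 66192 zł

Regular income tax:
  45000 zł × 13% = 5850 zł
  244100 zł × 27% = 65907 zł
  → 71757 zł

71757 zł > 66192 zł, so the regular income tax governs.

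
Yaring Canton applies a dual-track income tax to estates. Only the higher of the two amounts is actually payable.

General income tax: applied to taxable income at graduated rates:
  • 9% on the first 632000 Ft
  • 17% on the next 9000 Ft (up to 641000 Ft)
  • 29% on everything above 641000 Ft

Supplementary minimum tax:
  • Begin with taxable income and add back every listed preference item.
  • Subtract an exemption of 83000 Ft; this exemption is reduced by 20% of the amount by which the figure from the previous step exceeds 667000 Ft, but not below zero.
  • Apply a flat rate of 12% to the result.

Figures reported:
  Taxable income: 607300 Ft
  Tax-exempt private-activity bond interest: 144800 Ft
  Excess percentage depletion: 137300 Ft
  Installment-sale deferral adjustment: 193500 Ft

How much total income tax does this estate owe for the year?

129948 Ft

Supplementary minimum tax:
  Adjusted income: 607300 Ft + 144800 Ft + 137300 Ft + 193500 Ft = 1082900 Ft
  Exemption: 20% × (1082900 Ft − 667000 Ft) = 83180 Ft ≥ 83000 Ft, so the exemption is fully phased out
  Base: 1082900 Ft − 0 Ft = 1082900 Ft
  1082900 Ft × 12% = 129948 Ft

General income tax:
  607300 Ft × 9% = 54657 Ft

129948 Ft > 54657 Ft, so the supplementary minimum tax is the binding amount.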